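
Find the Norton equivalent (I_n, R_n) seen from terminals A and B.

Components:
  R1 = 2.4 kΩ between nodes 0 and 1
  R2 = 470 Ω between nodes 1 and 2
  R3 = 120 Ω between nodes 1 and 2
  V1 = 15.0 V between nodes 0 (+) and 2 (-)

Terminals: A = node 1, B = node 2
Find the Thévenin equivalent first; then I_n = V_th/R_th and R_n = R_th.
Step 1 — V_th is the open-circuit voltage V_A - V_B (nothing connected across the terminals).
Nodal analysis, taking node 2 as the 0 V reference.
Source V1 fixes V_0 = 15 V.
KCL at each unknown node (sum of currents leaving = 0; resistances in Ω):
  Node 1: (V_1 - 15)/2400 + (V_1 - 0)/470 + (V_1 - 0)/120 = 0
Collecting terms: 0.01088 × V_1 = 0.00625  =>  V_1 = 0.5746 V
V_th = V_1 - V_2 = 0.5746 - 0 = 0.5746 V
Step 2 — R_th: zero the source — replace V1 by a short circuit (node 2 merges into node 0) — and find the resistance seen between A (node 1) and B (node 0).
Reduce the network between node 1 (A) and node 0 (B) by series/parallel combination:
  Rp1 = R1 ‖ R2 ‖ R3 (parallel, all between nodes 0 and 1) = 1/(1/2400 + 1/470 + 1/120) = 91.93 Ω
R_th = 91.93 Ω
I_n = V_th/R_th = 0.5746/91.93 = 0.00625 A, and R_n = R_th = 91.93 Ω

Final answer: I_n = 0.00625 A, R_n = 91.93 Ω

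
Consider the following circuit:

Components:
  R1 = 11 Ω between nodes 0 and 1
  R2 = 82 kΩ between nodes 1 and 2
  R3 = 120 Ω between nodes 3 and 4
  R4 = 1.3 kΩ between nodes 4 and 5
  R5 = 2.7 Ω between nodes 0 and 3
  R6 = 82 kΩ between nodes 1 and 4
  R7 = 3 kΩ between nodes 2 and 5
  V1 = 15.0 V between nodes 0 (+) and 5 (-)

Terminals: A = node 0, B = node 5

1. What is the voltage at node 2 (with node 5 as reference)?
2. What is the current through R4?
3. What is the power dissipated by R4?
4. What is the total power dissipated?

Nodal analysis, taking node 5 as the 0 V reference.
Source V1 fixes V_0 = 15 V.
KCL at each unknown node (sum of currents leaving = 0; resistances in Ω):
  Node 1: (V_1 - 15)/11 + (V_1 - V_2)/82000 + (V_1 - V_4)/82000 = 0
  Node 2: (V_2 - V_1)/82000 + (V_2 - 0)/3000 = 0
  Node 3: (V_3 - V_4)/120 + (V_3 - 15)/2.7 = 0
  Node 4: (V_4 - V_3)/120 + (V_4 - 0)/1300 + (V_4 - V_1)/82000 = 0
Collecting terms (coefficients in siemens):
  0.09093·V_1 - 0.0000122·V_2 - 0.0000122·V_4 = 1.364
  0.0003455·V_2 - 0.0000122·V_1 = 0
  0.3787·V_3 - 0.008333·V_4 = 5.556
  0.009115·V_4 - 0.0000122·V_1 - 0.008333·V_3 = 0
Solving these 4 simultaneous equations (Gaussian elimination) gives:
  V_1 = 15 V, V_2 = 0.5293 V, V_3 = 14.97 V, V_4 = 13.71 V
Part 1:
  Read off the nodal solution: V_2 = 0.5293 V
Part 2:
  I_R4 = (V_4 - V_5)/R4 = (13.71 - 0)/1300 = 0.01054 A
  Magnitude: I_R4 = 0.01054 A
Part 3:
  I_R4 = (V_4 - V_5)/R4 = (13.71 - 0)/1300 = 0.01054 A
  P_R4 = I_R4² × R4 = (0.01054)² × 1300 = 0.1445 W
Part 4:
  Power in each resistor, P = (ΔV)²/R:
    P_R1 = (15 - 15)²/11 = 0.0000004062 W
    P_R2 = (15 - 0.5293)²/82000 = 0.002553 W
    P_R3 = (14.97 - 13.71)²/120 = 0.0133 W
    P_R4 = (13.71 - 0)²/1300 = 0.1445 W
    P_R5 = (15 - 14.97)²/2.7 = 0.0002993 W
    P_R6 = (15 - 13.71)²/82000 = 0.00002029 W
    P_R7 = (0.5293 - 0)²/3000 = 0.0000934 W
  P_total = P_R1 + P_R2 + P_R3 + P_R4 + P_R5 + P_R6 + P_R7 = 0.1608 W

Final answers:
1. V_2 = 0.5293 V
2. I_R4 = 0.01054 A
3. P_R4 = 0.1445 W
4. P_total = 0.1608 W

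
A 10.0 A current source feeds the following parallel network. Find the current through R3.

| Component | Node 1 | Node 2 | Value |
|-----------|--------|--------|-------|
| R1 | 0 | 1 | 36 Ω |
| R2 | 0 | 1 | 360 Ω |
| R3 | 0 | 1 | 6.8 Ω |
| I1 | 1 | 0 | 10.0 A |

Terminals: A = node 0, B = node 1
All resistors sit directly between nodes 0 and 1, so they are in parallel and share one voltage V; the full source current 10 A splits among them.
1/R_par = 1/36 + 1/360 + 1/6.8 = 0.1776 S  =>  R_par = 5.63 Ω
V = I × R_par = 10 × 5.63 = 56.3 V
I_R3 = V/R3 = 56.3/6.8 = 8.28 A

Final answer: 8.28 A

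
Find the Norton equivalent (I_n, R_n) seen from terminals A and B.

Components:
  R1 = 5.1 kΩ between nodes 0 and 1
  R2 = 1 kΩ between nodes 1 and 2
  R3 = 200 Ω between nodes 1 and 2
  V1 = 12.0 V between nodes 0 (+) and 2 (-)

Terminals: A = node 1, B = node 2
Find the Thévenin equivalent first; then I_n = V_th/R_th and R_n = R_th.
Step 1 — V_th is the open-circuit voltage V_A - V_B (nothing connected across the terminals).
Nodal analysis, taking node 2 as the 0 V reference.
Source V1 fixes V_0 = 12 V.
KCL at each unknown node (sum of currents leaving = 0; resistances in Ω):
  Node 1: (V_1 - 12)/5100 + (V_1 - 0)/1000 + (V_1 - 0)/200 = 0
Collecting terms: 0.006196 × V_1 = 0.002353  =>  V_1 = 0.3797 V
V_th = V_1 - V_2 = 0.3797 - 0 = 0.3797 V
Step 2 — R_th: zero the source — replace V1 by a short circuit (node 2 merges into node 0) — and find the resistance seen between A (node 1) and B (node 0).
Reduce the network between node 1 (A) and node 0 (B) by series/parallel combination:
  Rp1 = R1 ‖ R2 ‖ R3 (parallel, all between nodes 0 and 1) = 1/(1/5100 + 1/1000 + 1/200) = 161.4 Ω
R_th = 161.4 Ω
I_n = V_th/R_th = 0.3797/161.4 = 0.002353 A, and R_n = R_th = 161.4 Ω

Final answer: I_n = 0.002353 A, R_n = 161.4 Ω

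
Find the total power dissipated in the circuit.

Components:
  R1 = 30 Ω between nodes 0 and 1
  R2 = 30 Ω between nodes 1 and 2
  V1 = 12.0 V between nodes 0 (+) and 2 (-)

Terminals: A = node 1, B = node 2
Nodal analysis, taking node 2 as the 0 V reference.
Source V1 fixes V_0 = 12 V.
KCL at each unknown node (sum of currents leaving = 0; resistances in Ω):
  Node 1: (V_1 - 12)/30 + (V_1 - 0)/30 = 0
Collecting terms: 0.06667 × V_1 = 0.4  =>  V_1 = 6 V
Power in each resistor, P = (ΔV)²/R:
  P_R1 = (12 - 6)²/30 = 1.2 W
  P_R2 = (6 - 0)²/30 = 1.2 W
P_total = P_R1 + P_R2 = 2.4 W

Final answer: 2.4 W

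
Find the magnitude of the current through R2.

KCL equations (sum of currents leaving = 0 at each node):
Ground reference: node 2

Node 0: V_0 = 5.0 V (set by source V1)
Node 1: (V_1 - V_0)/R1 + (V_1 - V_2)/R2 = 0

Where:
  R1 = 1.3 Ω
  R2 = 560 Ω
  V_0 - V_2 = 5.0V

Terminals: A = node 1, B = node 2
Nodal analysis, taking node 2 as the 0 V reference.
Source V1 fixes V_0 = 5 V.
KCL at each unknown node (sum of currents leaving = 0; resistances in Ω):
  Node 1: (V_1 - 5)/1.3 + (V_1 - 0)/560 = 0
Collecting terms: 0.771 × V_1 = 3.846  =>  V_1 = 4.988 V
I_R2 = (V_1 - V_2)/R2 = (4.988 - 0)/560 = 0.008908 A
|I_R2| = 0.008908 A

Final answer: |I_R2| = 0.008908 A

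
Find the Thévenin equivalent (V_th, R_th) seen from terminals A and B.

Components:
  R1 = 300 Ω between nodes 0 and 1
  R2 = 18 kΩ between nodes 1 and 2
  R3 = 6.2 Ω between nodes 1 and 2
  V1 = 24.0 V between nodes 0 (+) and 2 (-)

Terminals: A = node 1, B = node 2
Step 1 — V_th is the open-circuit voltage V_A - V_B (nothing connected across the terminals).
Nodal analysis, taking node 2 as the 0 V reference.
Source V1 fixes V_0 = 24 V.
KCL at each unknown node (sum of currents leaving = 0; resistances in Ω):
  Node 1: (V_1 - 24)/300 + (V_1 - 0)/18000 + (V_1 - 0)/6.2 = 0
Collecting terms: 0.1647 × V_1 = 0.08  =>  V_1 = 0.4858 V
V_th = V_1 - V_2 = 0.4858 - 0 = 0.4858 V
Step 2 — R_th: zero the source — replace V1 by a short circuit (node 2 merges into node 0) — and find the resistance seen between A (node 1) and B (node 0).
Reduce the network between node 1 (A) and node 0 (B) by series/parallel combination:
  Rp1 = R1 ‖ R2 ‖ R3 (parallel, all between nodes 0 and 1) = 1/(1/300 + 1/18000 + 1/6.2) = 6.072 Ω
R_th = 6.072 Ω

Final answer: V_th = 0.4858 V, R_th = 6.072 Ω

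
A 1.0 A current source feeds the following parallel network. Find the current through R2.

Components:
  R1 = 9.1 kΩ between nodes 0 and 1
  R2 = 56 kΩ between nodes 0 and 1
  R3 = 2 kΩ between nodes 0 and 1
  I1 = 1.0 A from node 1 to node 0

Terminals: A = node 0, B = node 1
All resistors sit directly between nodes 0 and 1, so they are in parallel and share one voltage V; the full source current 1 A splits among them.
1/R_par = 1/9100 + 1/56000 + 1/2000 = 0.0006277 S  =>  R_par = 1593 Ω
V = I × R_par = 1 × 1593 = 1593 V
I_R2 = V/R2 = 1593/56000 = 0.02845 A

Final answer: 0.02845 A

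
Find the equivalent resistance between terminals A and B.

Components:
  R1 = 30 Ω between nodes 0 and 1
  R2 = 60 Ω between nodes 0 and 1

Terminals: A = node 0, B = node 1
Reduce the network between node 0 (A) and node 1 (B) by series/parallel combination:
  Rp1 = R1 ‖ R2 (parallel, both between nodes 0 and 1) = 1/(1/30 + 1/60) = 20 Ω
R_eq = 20 Ω

Final answer: 20 Ω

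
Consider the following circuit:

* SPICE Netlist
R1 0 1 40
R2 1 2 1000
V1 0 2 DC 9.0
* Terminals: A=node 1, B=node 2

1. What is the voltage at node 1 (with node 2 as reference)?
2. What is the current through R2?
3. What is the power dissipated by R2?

Nodal analysis, taking node 2 as the 0 V reference.
Source V1 fixes V_0 = 9 V.
KCL at each unknown node (sum of currents leaving = 0; resistances in Ω):
  Node 1: (V_1 - 9)/40 + (V_1 - 0)/1000 = 0
Collecting terms: 0.026 × V_1 = 0.225  =>  V_1 = 8.654 V
Part 1:
  Read off the nodal solution: V_1 = 8.654 V
Part 2:
  I_R2 = (V_1 - V_2)/R2 = (8.654 - 0)/1000 = 0.008654 A
  Magnitude: I_R2 = 0.008654 A
Part 3:
  I_R2 = (V_1 - V_2)/R2 = (8.654 - 0)/1000 = 0.008654 A
  P_R2 = I_R2² × R2 = (0.008654)² × 1000 = 0.07489 W

Final answers:
1. V_1 = 8.654 V
2. I_R2 = 0.008654 A
3. P_R2 = 0.07489 W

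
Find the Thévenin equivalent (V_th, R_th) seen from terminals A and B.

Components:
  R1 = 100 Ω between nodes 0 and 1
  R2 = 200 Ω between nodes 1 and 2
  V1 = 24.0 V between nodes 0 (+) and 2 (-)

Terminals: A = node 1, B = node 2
Step 1 — V_th is the open-circuit voltage V_A - V_B (nothing connected across the terminals).
Nodal analysis, taking node 2 as the 0 V reference.
Source V1 fixes V_0 = 24 V.
KCL at each unknown node (sum of currents leaving = 0; resistances in Ω):
  Node 1: (V_1 - 24)/100 + (V_1 - 0)/200 = 0
Collecting terms: 0.015 × V_1 = 0.24  =>  V_1 = 16 V
V_th = V_1 - V_2 = 16 - 0 = 16 V
Step 2 — R_th: zero the source — replace V1 by a short circuit (node 2 merges into node 0) — and find the resistance seen between A (node 1) and B (node 0).
Reduce the network between node 1 (A) and node 0 (B) by series/parallel combination:
  Rp1 = R1 ‖ R2 (parallel, both between nodes 0 and 1) = 1/(1/100 + 1/200) = 66.67 Ω
R_th = 66.67 Ω

Final answer: V_th = 16 V, R_th = 66.67 Ω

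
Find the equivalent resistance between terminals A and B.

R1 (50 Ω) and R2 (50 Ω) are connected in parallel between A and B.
Reduce the network between node 0 (A) and node 1 (B) by series/parallel combination:
  Rp1 = R1 ‖ R2 (parallel, both between nodes 0 and 1) = 1/(1/50 + 1/50) = 25 Ω
R_eq = 25 Ω

Final answer: 25 Ω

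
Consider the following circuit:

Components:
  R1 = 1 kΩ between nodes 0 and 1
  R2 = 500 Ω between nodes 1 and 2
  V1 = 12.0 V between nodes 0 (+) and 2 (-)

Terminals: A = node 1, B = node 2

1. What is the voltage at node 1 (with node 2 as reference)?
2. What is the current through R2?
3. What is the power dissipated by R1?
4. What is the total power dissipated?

Nodal analysis, taking node 2 as the 0 V reference.
Source V1 fixes V_0 = 12 V.
KCL at each unknown node (sum of currents leaving = 0; resistances in Ω):
  Node 1: (V_1 - 12)/1000 + (V_1 - 0)/500 = 0
Collecting terms: 0.003 × V_1 = 0.012  =>  V_1 = 4 V
Part 1:
  Read off the nodal solution: V_1 = 4 V
Part 2:
  I_R2 = (V_1 - V_2)/R2 = (4 - 0)/500 = 0.008 A
  Magnitude: I_R2 = 0.008 A
Part 3:
  I_R1 = (V_0 - V_1)/R1 = (12 - 4)/1000 = 0.008 A
  P_R1 = I_R1² × R1 = (0.008)² × 1000 = 0.064 W
Part 4:
  Power in each resistor, P = (ΔV)²/R:
    P_R1 = (12 - 4)²/1000 = 0.064 W
    P_R2 = (4 - 0)²/500 = 0.032 W
  P_total = P_R1 + P_R2 = 0.096 W

Final answers:
1. V_1 = 4 V
2. I_R2 = 0.008 A
3. P_R1 = 0.064 W
4. P_total = 0.096 W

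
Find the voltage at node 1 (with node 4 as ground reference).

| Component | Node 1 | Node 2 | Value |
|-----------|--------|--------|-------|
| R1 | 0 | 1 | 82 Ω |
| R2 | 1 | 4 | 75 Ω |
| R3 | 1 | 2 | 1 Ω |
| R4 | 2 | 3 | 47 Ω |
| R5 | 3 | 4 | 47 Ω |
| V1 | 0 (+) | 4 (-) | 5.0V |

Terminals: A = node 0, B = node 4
Nodal analysis, taking node 4 as the 0 V reference.
Source V1 fixes V_0 = 5 V.
KCL at each unknown node (sum of currents leaving = 0; resistances in Ω):
  Node 1: (V_1 - 5)/82 + (V_1 - 0)/75 + (V_1 - V_2)/1 = 0
  Node 2: (V_2 - V_1)/1 + (V_2 - V_3)/47 = 0
  Node 3: (V_3 - V_2)/47 + (V_3 - 0)/47 = 0
Collecting terms (coefficients in siemens):
  1.026·V_1 - 1·V_2 = 0.06098
  1.021·V_2 - 1·V_1 - 0.02128·V_3 = 0
  0.04255·V_3 - 0.02128·V_2 = 0
Solving these 3 simultaneous equations (Gaussian elimination) gives:
  V_1 = 1.691 V, V_2 = 1.673 V, V_3 = 0.8367 V
The requested potential is V_1 = 1.691 V.

Final answer: V_1 = 1.691 V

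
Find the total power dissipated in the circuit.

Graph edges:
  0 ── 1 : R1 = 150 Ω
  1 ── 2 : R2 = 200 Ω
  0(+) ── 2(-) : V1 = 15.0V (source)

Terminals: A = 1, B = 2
Nodal analysis, taking node 2 as the 0 V reference.
Source V1 fixes V_0 = 15 V.
KCL at each unknown node (sum of currents leaving = 0; resistances in Ω):
  Node 1: (V_1 - 15)/150 + (V_1 - 0)/200 = 0
Collecting terms: 0.01167 × V_1 = 0.1  =>  V_1 = 8.571 V
Power in each resistor, P = (ΔV)²/R:
  P_R1 = (15 - 8.571)²/150 = 0.2755 W
  P_R2 = (8.571 - 0)²/200 = 0.3673 W
P_total = P_R1 + P_R2 = 0.6429 W

Final answer: 0.6429 W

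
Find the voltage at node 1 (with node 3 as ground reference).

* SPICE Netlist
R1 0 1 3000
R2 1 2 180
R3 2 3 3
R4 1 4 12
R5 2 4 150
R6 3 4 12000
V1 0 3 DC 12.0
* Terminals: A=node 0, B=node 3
Nodal analysis, taking node 3 as the 0 V reference.
Source V1 fixes V_0 = 12 V.
KCL at each unknown node (sum of currents leaving = 0; resistances in Ω):
  Node 1: (V_1 - 12)/3000 + (V_1 - V_2)/180 + (V_1 - V_4)/12 = 0
  Node 2: (V_2 - V_1)/180 + (V_2 - 0)/3 + (V_2 - V_4)/150 = 0
  Node 4: (V_4 - V_1)/12 + (V_4 - V_2)/150 + (V_4 - 0)/12000 = 0
Collecting terms (coefficients in siemens):
  0.08922·V_1 - 0.005556·V_2 - 0.08333·V_4 = 0.004
  0.3456·V_2 - 0.005556·V_1 - 0.006667·V_4 = 0
  0.09008·V_4 - 0.08333·V_1 - 0.006667·V_2 = 0
Solving these 3 simultaneous equations (Gaussian elimination) gives:
  V_1 = 0.3409 V, V_2 = 0.01158 V, V_4 = 0.3162 V
The requested potential is V_1 = 0.3409 V.

Final answer: V_1 = 0.3409 V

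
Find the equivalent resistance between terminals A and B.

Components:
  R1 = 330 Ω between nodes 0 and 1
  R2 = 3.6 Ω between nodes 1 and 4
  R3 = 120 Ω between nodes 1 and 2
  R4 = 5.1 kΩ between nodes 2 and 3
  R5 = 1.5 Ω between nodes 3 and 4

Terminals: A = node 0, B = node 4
Reduce the network between node 0 (A) and node 4 (B) by series/parallel combination:
  Rs1 = R3 + R4 (series, joined only at node 2) = 120 + 5100 = 5220 Ω
  Rs2 = R5 + Rs1 (series, joined only at node 3) = 1.5 + 5220 = 5222 Ω
  Rp1 = R2 ‖ Rs2 (parallel, both between nodes 1 and 4) = 1/(1/3.6 + 1/5222) = 3.598 Ω
  Rs3 = R1 + Rp1 (series, joined only at node 1) = 330 + 3.598 = 333.6 Ω
R_eq = 333.6 Ω

Final answer: 333.6 Ω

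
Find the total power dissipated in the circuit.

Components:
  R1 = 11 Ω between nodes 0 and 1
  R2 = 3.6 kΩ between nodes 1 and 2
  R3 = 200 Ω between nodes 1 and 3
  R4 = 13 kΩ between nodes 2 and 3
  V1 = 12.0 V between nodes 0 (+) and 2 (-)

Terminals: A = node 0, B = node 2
Nodal analysis, taking node 2 as the 0 V reference.
Source V1 fixes V_0 = 12 V.
KCL at each unknown node (sum of currents leaving = 0; resistances in Ω):
  Node 1: (V_1 - 12)/11 + (V_1 - 0)/3600 + (V_1 - V_3)/200 = 0
  Node 3: (V_3 - V_1)/200 + (V_3 - 0)/13000 = 0
Collecting terms (coefficients in siemens):
  0.09619·V_1 - 0.005·V_3 = 1.091
  0.005077·V_3 - 0.005·V_1 = 0
Determinant D = (0.09619)(0.005077) - (-0.005)(-0.005) = 0.0004633
V_1 = [(1.091)(0.005077) - (-0.005)(0)]/D = 11.95 V
V_3 = [(0.09619)(0) - (1.091)(-0.005)]/D = 11.77 V
Power in each resistor, P = (ΔV)²/R:
  P_R1 = (12 - 11.95)²/11 = 0.0001964 W
  P_R2 = (11.95 - 0)²/3600 = 0.03969 W
  P_R3 = (11.95 - 11.77)²/200 = 0.000164 W
  P_R4 = (0 - 11.77)²/13000 = 0.01066 W
P_total = P_R1 + P_R2 + P_R3 + P_R4 = 0.05071 W

Final answer: 0.05071 W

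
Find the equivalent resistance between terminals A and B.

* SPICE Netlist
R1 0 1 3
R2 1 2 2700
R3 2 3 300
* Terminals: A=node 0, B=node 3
Reduce the network between node 0 (A) and node 3 (B) by series/parallel combination:
  Rs1 = R1 + R2 (series, joined only at node 1) = 3 + 2700 = 2703 Ω
  Rs2 = R3 + Rs1 (series, joined only at node 2) = 300 + 2703 = 3003 Ω
R_eq = 3.003 kΩ

Final answer: 3.003 kΩ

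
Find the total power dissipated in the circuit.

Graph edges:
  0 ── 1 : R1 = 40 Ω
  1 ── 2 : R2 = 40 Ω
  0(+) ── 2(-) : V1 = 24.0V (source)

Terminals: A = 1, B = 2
Nodal analysis, taking node 2 as the 0 V reference.
Source V1 fixes V_0 = 24 V.
KCL at each unknown node (sum of currents leaving = 0; resistances in Ω):
  Node 1: (V_1 - 24)/40 + (V_1 - 0)/40 = 0
Collecting terms: 0.05 × V_1 = 0.6  =>  V_1 = 12 V
Power in each resistor, P = (ΔV)²/R:
  P_R1 = (24 - 12)²/40 = 3.6 W
  P_R2 = (12 - 0)²/40 = 3.6 W
P_total = P_R1 + P_R2 = 7.2 W

Final answer: 7.2 W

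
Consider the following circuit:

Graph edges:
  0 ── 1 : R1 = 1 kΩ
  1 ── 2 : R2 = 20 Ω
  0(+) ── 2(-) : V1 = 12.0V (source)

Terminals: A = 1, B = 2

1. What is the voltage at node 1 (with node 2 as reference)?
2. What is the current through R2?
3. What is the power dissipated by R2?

Nodal analysis, taking node 2 as the 0 V reference.
Source V1 fixes V_0 = 12 V.
KCL at each unknown node (sum of currents leaving = 0; resistances in Ω):
  Node 1: (V_1 - 12)/1000 + (V_1 - 0)/20 = 0
Collecting terms: 0.051 × V_1 = 0.012  =>  V_1 = 0.2353 V
Part 1:
  Read off the nodal solution: V_1 = 0.2353 V
Part 2:
  I_R2 = (V_1 - V_2)/R2 = (0.2353 - 0)/20 = 0.01176 A
  Magnitude: I_R2 = 0.01176 A
Part 3:
  I_R2 = (V_1 - V_2)/R2 = (0.2353 - 0)/20 = 0.01176 A
  P_R2 = I_R2² × R2 = (0.01176)² × 20 = 0.002768 W

Final answers:
1. V_1 = 0.2353 V
2. I_R2 = 0.01176 A
3. P_R2 = 0.002768 W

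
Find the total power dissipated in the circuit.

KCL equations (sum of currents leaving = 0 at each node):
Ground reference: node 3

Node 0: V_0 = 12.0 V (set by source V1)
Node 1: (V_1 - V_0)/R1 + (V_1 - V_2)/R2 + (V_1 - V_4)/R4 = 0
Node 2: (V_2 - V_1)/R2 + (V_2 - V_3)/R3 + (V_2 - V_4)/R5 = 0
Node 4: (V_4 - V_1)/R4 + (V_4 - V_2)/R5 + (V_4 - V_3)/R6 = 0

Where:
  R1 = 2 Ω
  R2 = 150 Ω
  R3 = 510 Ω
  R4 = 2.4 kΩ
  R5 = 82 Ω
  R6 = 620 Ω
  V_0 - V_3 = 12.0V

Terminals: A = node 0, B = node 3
Nodal analysis, taking node 3 as the 0 V reference.
Source V1 fixes V_0 = 12 V.
KCL at each unknown node (sum of currents leaving = 0; resistances in Ω):
  Node 1: (V_1 - 12)/2 + (V_1 - V_2)/150 + (V_1 - V_4)/2400 = 0
  Node 2: (V_2 - V_1)/150 + (V_2 - 0)/510 + (V_2 - V_4)/82 = 0
  Node 4: (V_4 - V_1)/2400 + (V_4 - V_2)/82 + (V_4 - 0)/620 = 0
Collecting terms (coefficients in siemens):
  0.5071·V_1 - 0.006667·V_2 - 0.0004167·V_4 = 6
  0.02082·V_2 - 0.006667·V_1 - 0.0122·V_4 = 0
  0.01422·V_4 - 0.0004167·V_1 - 0.0122·V_2 = 0
Solving these 3 simultaneous equations (Gaussian elimination) gives:
  V_1 = 11.94 V, V_2 = 8.093 V, V_4 = 7.288 V
Power in each resistor, P = (ΔV)²/R:
  P_R1 = (12 - 11.94)²/2 = 0.001526 W
  P_R2 = (11.94 - 8.093)²/150 = 0.09893 W
  P_R3 = (8.093 - 0)²/510 = 0.1284 W
  P_R4 = (11.94 - 7.288)²/2400 = 0.009037 W
  P_R5 = (8.093 - 7.288)²/82 = 0.007898 W
  P_R6 = (0 - 7.288)²/620 = 0.08566 W
P_total = P_R1 + P_R2 + P_R3 + P_R4 + P_R5 + P_R6 = 0.3315 W

Final answer: 0.3315 W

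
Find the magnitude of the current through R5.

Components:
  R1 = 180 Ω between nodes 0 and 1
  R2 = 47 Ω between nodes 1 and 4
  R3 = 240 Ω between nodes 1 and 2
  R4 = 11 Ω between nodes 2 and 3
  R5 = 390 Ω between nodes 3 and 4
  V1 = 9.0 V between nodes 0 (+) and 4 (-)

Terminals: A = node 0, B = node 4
Nodal analysis, taking node 4 as the 0 V reference.
Source V1 fixes V_0 = 9 V.
KCL at each unknown node (sum of currents leaving = 0; resistances in Ω):
  Node 1: (V_1 - 9)/180 + (V_1 - 0)/47 + (V_1 - V_2)/240 = 0
  Node 2: (V_2 - V_1)/240 + (V_2 - V_3)/11 = 0
  Node 3: (V_3 - V_2)/11 + (V_3 - 0)/390 = 0
Collecting terms (coefficients in siemens):
  0.031·V_1 - 0.004167·V_2 = 0.05
  0.09508·V_2 - 0.004167·V_1 - 0.09091·V_3 = 0
  0.09347·V_3 - 0.09091·V_2 = 0
Solving these 3 simultaneous equations (Gaussian elimination) gives:
  V_1 = 1.761 V, V_2 = 1.102 V, V_3 = 1.071 V
I_R5 = (V_3 - V_4)/R5 = (1.071 - 0)/390 = 0.002747 A
|I_R5| = 0.002747 A

Final answer: |I_R5| = 0.002747 A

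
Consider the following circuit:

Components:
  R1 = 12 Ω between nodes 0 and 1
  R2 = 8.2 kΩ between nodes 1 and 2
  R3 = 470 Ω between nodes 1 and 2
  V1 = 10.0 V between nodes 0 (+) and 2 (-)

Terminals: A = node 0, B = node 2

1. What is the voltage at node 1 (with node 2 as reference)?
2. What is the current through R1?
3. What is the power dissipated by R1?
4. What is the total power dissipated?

Nodal analysis, taking node 2 as the 0 V reference.
Source V1 fixes V_0 = 10 V.
KCL at each unknown node (sum of currents leaving = 0; resistances in Ω):
  Node 1: (V_1 - 10)/12 + (V_1 - 0)/8200 + (V_1 - 0)/470 = 0
Collecting terms: 0.08558 × V_1 = 0.8333  =>  V_1 = 9.737 V
Part 1:
  Read off the nodal solution: V_1 = 9.737 V
Part 2:
  I_R1 = (V_0 - V_1)/R1 = (10 - 9.737)/12 = 0.0219 A
  Magnitude: I_R1 = 0.0219 A
Part 3:
  I_R1 = (V_0 - V_1)/R1 = (10 - 9.737)/12 = 0.0219 A
  P_R1 = I_R1² × R1 = (0.0219)² × 12 = 0.005758 W
Part 4:
  Power in each resistor, P = (ΔV)²/R:
    P_R1 = (10 - 9.737)²/12 = 0.005758 W
    P_R2 = (9.737 - 0)²/8200 = 0.01156 W
    P_R3 = (9.737 - 0)²/470 = 0.2017 W
  P_total = P_R1 + P_R2 + P_R3 = 0.219 W

Final answers:
1. V_1 = 9.737 V
2. I_R1 = 0.0219 A
3. P_R1 = 0.005758 W
4. P_total = 0.219 W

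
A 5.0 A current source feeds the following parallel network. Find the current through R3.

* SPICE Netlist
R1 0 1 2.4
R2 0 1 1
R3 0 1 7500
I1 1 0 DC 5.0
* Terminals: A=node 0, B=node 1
All resistors sit directly between nodes 0 and 1, so they are in parallel and share one voltage V; the full source current 5 A splits among them.
1/R_par = 1/2.4 + 1/1 + 1/7500 = 1.417 S  =>  R_par = 0.7058 Ω
V = I × R_par = 5 × 0.7058 = 3.529 V
I_R3 = V/R3 = 3.529/7500 = 0.0004705 A

Final answer: 0.0004705 A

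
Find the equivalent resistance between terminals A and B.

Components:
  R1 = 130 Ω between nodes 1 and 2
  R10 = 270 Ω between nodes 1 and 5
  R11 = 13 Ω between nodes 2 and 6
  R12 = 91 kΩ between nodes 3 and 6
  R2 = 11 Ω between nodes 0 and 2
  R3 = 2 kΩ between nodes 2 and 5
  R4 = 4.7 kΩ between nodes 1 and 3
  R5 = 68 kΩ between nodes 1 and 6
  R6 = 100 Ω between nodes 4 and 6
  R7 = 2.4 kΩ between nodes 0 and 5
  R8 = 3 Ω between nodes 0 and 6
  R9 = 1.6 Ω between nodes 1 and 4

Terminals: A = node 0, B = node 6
The network is not a plain series/parallel combination. Inject a 1 A test current into terminal A (node 0) and return it from terminal B (node 6); then R_eq = V_A / (1 A).
Nodal analysis, taking node 6 as the 0 V reference.
Current source I_test pushes 1 A into node 0 and draws it out of node 6.
KCL at each unknown node (sum of currents leaving = 0; resistances in Ω):
  Node 0: (V_0 - V_2)/11 + (V_0 - V_5)/2400 + (V_0 - 0)/3 - 1 = 0
  Node 1: (V_1 - V_2)/130 + (V_1 - V_3)/4700 + (V_1 - 0)/68000 + (V_1 - V_4)/1.6 + (V_1 - V_5)/270 = 0
  Node 2: (V_2 - V_0)/11 + (V_2 - V_1)/130 + (V_2 - V_5)/2000 + (V_2 - 0)/13 = 0
  Node 3: (V_3 - V_1)/4700 + (V_3 - 0)/91000 = 0
  Node 4: (V_4 - V_1)/1.6 + (V_4 - 0)/100 = 0
  Node 5: (V_5 - V_0)/2400 + (V_5 - V_1)/270 + (V_5 - V_2)/2000 = 0
Collecting terms (coefficients in siemens):
  0.4247·V_0 - 0.09091·V_2 - 0.0004167·V_5 = 1
  0.6366·V_1 - 0.007692·V_2 - 0.0002128·V_3 - 0.625·V_4 - 0.003704·V_5 = 0
  0.176·V_2 - 0.09091·V_0 - 0.007692·V_1 - 0.0005·V_5 = 0
  0.0002238·V_3 - 0.0002128·V_1 = 0
  0.635·V_4 - 0.625·V_1 = 0
  0.00462·V_5 - 0.0004167·V_0 - 0.003704·V_1 - 0.0005·V_2 = 0
Solving these 6 simultaneous equations (Gaussian elimination) gives:
  V_0 = 2.656 V, V_1 = 0.6695 V, V_2 = 1.404 V, V_3 = 0.6366 V
  V_4 = 0.6589 V, V_5 = 0.9281 V
R_eq = V_0 / 1 A = 2.656 Ω

Final answer: 2.656 Ω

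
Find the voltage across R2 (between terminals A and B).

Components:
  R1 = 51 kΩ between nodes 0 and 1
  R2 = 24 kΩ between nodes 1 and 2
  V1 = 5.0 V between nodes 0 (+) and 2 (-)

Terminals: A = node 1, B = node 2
R1 and R2 are in series across V1 (node 0 → node 1 → node 2), and the output A–B is taken across R2, so this is a voltage divider.
Series current: I = V1/(R1 + R2) = 5/(51000 + 24000) = 5/75000 = 0.00006667 A
V_R2 = I × R2 = V1 × R2/(R1 + R2) = 5 × 24000/75000 = 1.6 V

Final answer: 1.6 V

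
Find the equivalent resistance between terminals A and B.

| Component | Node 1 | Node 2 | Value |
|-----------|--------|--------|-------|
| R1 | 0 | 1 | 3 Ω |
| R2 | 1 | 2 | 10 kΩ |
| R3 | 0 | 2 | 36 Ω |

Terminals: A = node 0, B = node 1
Reduce the network between node 0 (A) and node 1 (B) by series/parallel combination:
  Rs1 = R3 + R2 (series, joined only at node 2) = 36 + 10000 = 10040 Ω
  Rp1 = R1 ‖ Rs1 (parallel, both between nodes 0 and 1) = 1/(1/3 + 1/10040) = 2.999 Ω
R_eq = 2.999 Ω

Final answer: 2.999 Ω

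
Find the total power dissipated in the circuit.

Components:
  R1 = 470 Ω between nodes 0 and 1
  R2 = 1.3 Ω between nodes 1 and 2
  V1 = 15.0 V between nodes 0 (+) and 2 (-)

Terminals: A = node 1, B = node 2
Nodal analysis, taking node 2 as the 0 V reference.
Source V1 fixes V_0 = 15 V.
KCL at each unknown node (sum of currents leaving = 0; resistances in Ω):
  Node 1: (V_1 - 15)/470 + (V_1 - 0)/1.3 = 0
Collecting terms: 0.7714 × V_1 = 0.03191  =>  V_1 = 0.04137 V
Power in each resistor, P = (ΔV)²/R:
  P_R1 = (15 - 0.04137)²/470 = 0.4761 W
  P_R2 = (0.04137 - 0)²/1.3 = 0.001317 W
P_total = P_R1 + P_R2 = 0.4774 W

Final answer: 0.4774 W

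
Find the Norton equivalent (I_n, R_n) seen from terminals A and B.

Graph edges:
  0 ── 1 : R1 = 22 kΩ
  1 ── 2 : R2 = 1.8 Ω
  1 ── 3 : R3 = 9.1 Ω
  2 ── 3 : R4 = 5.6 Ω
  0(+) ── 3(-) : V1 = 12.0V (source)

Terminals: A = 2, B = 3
Find the Thévenin equivalent first; then I_n = V_th/R_th and R_n = R_th.
Step 1 — V_th is the open-circuit voltage V_A - V_B (nothing connected across the terminals).
Nodal analysis, taking node 3 as the 0 V reference.
Source V1 fixes V_0 = 12 V.
KCL at each unknown node (sum of currents leaving = 0; resistances in Ω):
  Node 1: (V_1 - 12)/22000 + (V_1 - V_2)/1.8 + (V_1 - 0)/9.1 = 0
  Node 2: (V_2 - V_1)/1.8 + (V_2 - 0)/5.6 = 0
Collecting terms (coefficients in siemens):
  0.6655·V_1 - 0.5556·V_2 = 0.0005455
  0.7341·V_2 - 0.5556·V_1 = 0
Determinant D = (0.6655)(0.7341) - (-0.5556)(-0.5556) = 0.1799
V_1 = [(0.0005455)(0.7341) - (-0.5556)(0)]/D = 0.002226 V
V_2 = [(0.6655)(0) - (0.0005455)(-0.5556)]/D = 0.001684 V
V_th = V_2 - V_3 = 0.001684 - 0 = 0.001684 V
Step 2 — R_th: zero the source — replace V1 by a short circuit (node 3 merges into node 0) — and find the resistance seen between A (node 2) and B (node 0).
Reduce the network between node 2 (A) and node 0 (B) by series/parallel combination:
  Rp1 = R1 ‖ R3 (parallel, both between nodes 0 and 1) = 1/(1/22000 + 1/9.1) = 9.096 Ω
  Rs1 = R2 + Rp1 (series, joined only at node 1) = 1.8 + 9.096 = 10.9 Ω
  Rp2 = R4 ‖ Rs1 (parallel, both between nodes 0 and 2) = 1/(1/5.6 + 1/10.9) = 3.699 Ω
R_th = 3.699 Ω
I_n = V_th/R_th = 0.001684/3.699 = 0.0004553 A, and R_n = R_th = 3.699 Ω

Final answer: I_n = 0.0004553 A, R_n = 3.699 Ω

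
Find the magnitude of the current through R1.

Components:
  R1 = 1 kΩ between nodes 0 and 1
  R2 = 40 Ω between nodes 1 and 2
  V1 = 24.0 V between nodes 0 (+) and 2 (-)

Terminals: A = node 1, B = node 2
Nodal analysis, taking node 2 as the 0 V reference.
Source V1 fixes V_0 = 24 V.
KCL at each unknown node (sum of currents leaving = 0; resistances in Ω):
  Node 1: (V_1 - 24)/1000 + (V_1 - 0)/40 = 0
Collecting terms: 0.026 × V_1 = 0.024  =>  V_1 = 0.9231 V
I_R1 = (V_0 - V_1)/R1 = (24 - 0.9231)/1000 = 0.02308 A
|I_R1| = 0.02308 A

Final answer: |I_R1| = 0.02308 A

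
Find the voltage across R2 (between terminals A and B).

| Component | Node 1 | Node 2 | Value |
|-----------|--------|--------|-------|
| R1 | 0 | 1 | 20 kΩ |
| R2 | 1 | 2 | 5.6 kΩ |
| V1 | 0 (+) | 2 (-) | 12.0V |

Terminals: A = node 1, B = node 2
R1 and R2 are in series across V1 (node 0 → node 1 → node 2), and the output A–B is taken across R2, so this is a voltage divider.
Series current: I = V1/(R1 + R2) = 12/(20000 + 5600) = 12/25600 = 0.0004687 A
V_R2 = I × R2 = V1 × R2/(R1 + R2) = 12 × 5600/25600 = 2.625 V

Final answer: 2.625 V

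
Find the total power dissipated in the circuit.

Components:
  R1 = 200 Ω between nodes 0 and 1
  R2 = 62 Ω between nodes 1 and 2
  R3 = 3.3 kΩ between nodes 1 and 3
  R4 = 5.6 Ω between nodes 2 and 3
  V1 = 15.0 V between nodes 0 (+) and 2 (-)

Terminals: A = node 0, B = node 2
Nodal analysis, taking node 2 as the 0 V reference.
Source V1 fixes V_0 = 15 V.
KCL at each unknown node (sum of currents leaving = 0; resistances in Ω):
  Node 1: (V_1 - 15)/200 + (V_1 - 0)/62 + (V_1 - V_3)/3300 = 0
  Node 3: (V_3 - V_1)/3300 + (V_3 - 0)/5.6 = 0
Collecting terms (coefficients in siemens):
  0.02143·V_1 - 0.000303·V_3 = 0.075
  0.1789·V_3 - 0.000303·V_1 = 0
Determinant D = (0.02143)(0.1789) - (-0.000303)(-0.000303) = 0.003834
V_1 = [(0.075)(0.1789) - (-0.000303)(0)]/D = 3.5 V
V_3 = [(0.02143)(0) - (0.075)(-0.000303)]/D = 0.005929 V
Power in each resistor, P = (ΔV)²/R:
  P_R1 = (15 - 3.5)²/200 = 0.6613 W
  P_R2 = (3.5 - 0)²/62 = 0.1975 W
  P_R3 = (3.5 - 0.005929)²/3300 = 0.003699 W
  P_R4 = (0 - 0.005929)²/5.6 = 0.000006276 W
P_total = P_R1 + P_R2 + P_R3 + P_R4 = 0.8625 W

Final answer: 0.8625 W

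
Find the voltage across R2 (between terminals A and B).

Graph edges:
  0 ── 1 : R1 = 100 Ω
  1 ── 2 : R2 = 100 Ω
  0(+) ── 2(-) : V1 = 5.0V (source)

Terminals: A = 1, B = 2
R1 and R2 are in series across V1 (node 0 → node 1 → node 2), and the output A–B is taken across R2, so this is a voltage divider.
Series current: I = V1/(R1 + R2) = 5/(100 + 100) = 5/200 = 0.025 A
V_R2 = I × R2 = V1 × R2/(R1 + R2) = 5 × 100/200 = 2.5 V

Final answer: 2.5 V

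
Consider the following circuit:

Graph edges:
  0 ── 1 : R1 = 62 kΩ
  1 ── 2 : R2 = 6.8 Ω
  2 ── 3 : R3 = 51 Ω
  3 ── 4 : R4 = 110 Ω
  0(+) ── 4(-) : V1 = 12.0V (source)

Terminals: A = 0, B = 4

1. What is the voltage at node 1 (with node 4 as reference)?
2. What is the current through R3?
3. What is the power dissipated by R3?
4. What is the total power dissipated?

Nodal analysis, taking node 4 as the 0 V reference.
Source V1 fixes V_0 = 12 V.
KCL at each unknown node (sum of currents leaving = 0; resistances in Ω):
  Node 1: (V_1 - 12)/62000 + (V_1 - V_2)/6.8 = 0
  Node 2: (V_2 - V_1)/6.8 + (V_2 - V_3)/51 = 0
  Node 3: (V_3 - V_2)/51 + (V_3 - 0)/110 = 0
Collecting terms (coefficients in siemens):
  0.1471·V_1 - 0.1471·V_2 = 0.0001935
  0.1667·V_2 - 0.1471·V_1 - 0.01961·V_3 = 0
  0.0287·V_3 - 0.01961·V_2 = 0
Solving these 3 simultaneous equations (Gaussian elimination) gives:
  V_1 = 0.03239 V, V_2 = 0.03108 V, V_3 = 0.02123 V
Part 1:
  Read off the nodal solution: V_1 = 0.03239 V
Part 2:
  I_R3 = (V_2 - V_3)/R3 = (0.03108 - 0.02123)/51 = 0.000193 A
  Magnitude: I_R3 = 0.000193 A
Part 3:
  I_R3 = (V_2 - V_3)/R3 = (0.03108 - 0.02123)/51 = 0.000193 A
  P_R3 = I_R3² × R3 = (0.000193)² × 51 = 0.0000019 W
Part 4:
  Power in each resistor, P = (ΔV)²/R:
    P_R1 = (12 - 0.03239)²/62000 = 0.00231 W
    P_R2 = (0.03239 - 0.03108)²/6.8 = 0.0000002534 W
    P_R3 = (0.03108 - 0.02123)²/51 = 0.0000019 W
    P_R4 = (0.02123 - 0)²/110 = 0.000004098 W
  P_total = P_R1 + P_R2 + P_R3 + P_R4 = 0.002316 W

Final answers:
1. V_1 = 0.03239 V
2. I_R3 = 0.000193 A
3. P_R3 = 1.9e-06 W
4. P_total = 0.002316 W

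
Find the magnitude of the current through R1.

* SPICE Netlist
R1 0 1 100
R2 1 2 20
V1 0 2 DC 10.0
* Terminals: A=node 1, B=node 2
Nodal analysis, taking node 2 as the 0 V reference.
Source V1 fixes V_0 = 10 V.
KCL at each unknown node (sum of currents leaving = 0; resistances in Ω):
  Node 1: (V_1 - 10)/100 + (V_1 - 0)/20 = 0
Collecting terms: 0.06 × V_1 = 0.1  =>  V_1 = 1.667 V
I_R1 = (V_0 - V_1)/R1 = (10 - 1.667)/100 = 0.08333 A
|I_R1| = 0.08333 A

Final answer: |I_R1| = 0.08333 A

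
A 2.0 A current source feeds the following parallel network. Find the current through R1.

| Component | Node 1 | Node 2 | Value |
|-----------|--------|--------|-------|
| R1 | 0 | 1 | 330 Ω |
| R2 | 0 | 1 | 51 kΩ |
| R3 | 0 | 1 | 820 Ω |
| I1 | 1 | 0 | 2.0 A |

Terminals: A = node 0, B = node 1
All resistors sit directly between nodes 0 and 1, so they are in parallel and share one voltage V; the full source current 2 A splits among them.
1/R_par = 1/330 + 1/51000 + 1/820 = 0.004269 S  =>  R_par = 234.2 Ω
V = I × R_par = 2 × 234.2 = 468.4 V
I_R1 = V/R1 = 468.4/330 = 1.42 A

Final answer: 1.42 A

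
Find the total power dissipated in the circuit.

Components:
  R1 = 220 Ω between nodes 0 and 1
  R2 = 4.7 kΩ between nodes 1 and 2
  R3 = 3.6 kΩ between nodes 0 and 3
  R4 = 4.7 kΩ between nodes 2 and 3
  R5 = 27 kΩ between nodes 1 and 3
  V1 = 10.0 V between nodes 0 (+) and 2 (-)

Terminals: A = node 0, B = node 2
Nodal analysis, taking node 2 as the 0 V reference.
Source V1 fixes V_0 = 10 V.
KCL at each unknown node (sum of currents leaving = 0; resistances in Ω):
  Node 1: (V_1 - 10)/220 + (V_1 - 0)/4700 + (V_1 - V_3)/27000 = 0
  Node 3: (V_3 - 10)/3600 + (V_3 - 0)/4700 + (V_3 - V_1)/27000 = 0
Collecting terms (coefficients in siemens):
  0.004795·V_1 - 0.00003704·V_3 = 0.04545
  0.0005276·V_3 - 0.00003704·V_1 = 0.002778
Determinant D = (0.004795)(0.0005276) - (-0.00003704)(-0.00003704) = 0.000002529
V_1 = [(0.04545)(0.0005276) - (-0.00003704)(0.002778)]/D = 9.525 V
V_3 = [(0.004795)(0.002778) - (0.04545)(-0.00003704)]/D = 5.934 V
Power in each resistor, P = (ΔV)²/R:
  P_R1 = (10 - 9.525)²/220 = 0.001026 W
  P_R2 = (9.525 - 0)²/4700 = 0.0193 W
  P_R3 = (10 - 5.934)²/3600 = 0.004593 W
  P_R4 = (0 - 5.934)²/4700 = 0.007491 W
  P_R5 = (9.525 - 5.934)²/27000 = 0.0004776 W
P_total = P_R1 + P_R2 + P_R3 + P_R4 + P_R5 = 0.03289 W

Final answer: 0.03289 W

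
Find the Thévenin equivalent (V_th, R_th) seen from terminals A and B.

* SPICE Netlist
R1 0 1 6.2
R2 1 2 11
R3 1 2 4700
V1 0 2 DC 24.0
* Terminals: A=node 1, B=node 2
Step 1 — V_th is the open-circuit voltage V_A - V_B (nothing connected across the terminals).
Nodal analysis, taking node 2 as the 0 V reference.
Source V1 fixes V_0 = 24 V.
KCL at each unknown node (sum of currents leaving = 0; resistances in Ω):
  Node 1: (V_1 - 24)/6.2 + (V_1 - 0)/11 + (V_1 - 0)/4700 = 0
Collecting terms: 0.2524 × V_1 = 3.871  =>  V_1 = 15.34 V
V_th = V_1 - V_2 = 15.34 - 0 = 15.34 V
Step 2 — R_th: zero the source — replace V1 by a short circuit (node 2 merges into node 0) — and find the resistance seen between A (node 1) and B (node 0).
Reduce the network between node 1 (A) and node 0 (B) by series/parallel combination:
  Rp1 = R1 ‖ R2 ‖ R3 (parallel, all between nodes 0 and 1) = 1/(1/6.2 + 1/11 + 1/4700) = 3.962 Ω
R_th = 3.962 Ω

Final answer: V_th = 15.34 V, R_th = 3.962 Ω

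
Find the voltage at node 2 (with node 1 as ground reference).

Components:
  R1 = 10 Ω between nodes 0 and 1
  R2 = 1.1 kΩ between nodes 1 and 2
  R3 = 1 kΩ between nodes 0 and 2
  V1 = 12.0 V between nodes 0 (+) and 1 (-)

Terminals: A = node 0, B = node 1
Nodal analysis, taking node 1 as the 0 V reference.
Source V1 fixes V_0 = 12 V.
KCL at each unknown node (sum of currents leaving = 0; resistances in Ω):
  Node 2: (V_2 - 0)/1100 + (V_2 - 12)/1000 = 0
Collecting terms: 0.001909 × V_2 = 0.012  =>  V_2 = 6.286 V
The requested potential is V_2 = 6.286 V.

Final answer: V_2 = 6.286 V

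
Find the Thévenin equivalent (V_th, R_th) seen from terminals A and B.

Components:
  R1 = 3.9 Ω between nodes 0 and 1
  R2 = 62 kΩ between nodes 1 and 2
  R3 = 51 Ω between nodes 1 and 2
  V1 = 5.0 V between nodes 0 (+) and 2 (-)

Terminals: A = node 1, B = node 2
Step 1 — V_th is the open-circuit voltage V_A - V_B (nothing connected across the terminals).
Nodal analysis, taking node 2 as the 0 V reference.
Source V1 fixes V_0 = 5 V.
KCL at each unknown node (sum of currents leaving = 0; resistances in Ω):
  Node 1: (V_1 - 5)/3.9 + (V_1 - 0)/62000 + (V_1 - 0)/51 = 0
Collecting terms: 0.276 × V_1 = 1.282  =>  V_1 = 4.645 V
V_th = V_1 - V_2 = 4.645 - 0 = 4.645 V
Step 2 — R_th: zero the source — replace V1 by a short circuit (node 2 merges into node 0) — and find the resistance seen between A (node 1) and B (node 0).
Reduce the network between node 1 (A) and node 0 (B) by series/parallel combination:
  Rp1 = R1 ‖ R2 ‖ R3 (parallel, all between nodes 0 and 1) = 1/(1/3.9 + 1/62000 + 1/51) = 3.623 Ω
R_th = 3.623 Ω

Final answer: V_th = 4.645 V, R_th = 3.623 Ω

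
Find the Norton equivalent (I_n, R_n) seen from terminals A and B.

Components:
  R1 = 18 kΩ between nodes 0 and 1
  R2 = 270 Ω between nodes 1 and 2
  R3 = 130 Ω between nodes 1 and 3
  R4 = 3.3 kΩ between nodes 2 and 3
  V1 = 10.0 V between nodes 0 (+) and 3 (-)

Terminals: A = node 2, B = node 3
Find the Thévenin equivalent first; then I_n = V_th/R_th and R_n = R_th.
Step 1 — V_th is the open-circuit voltage V_A - V_B (nothing connected across the terminals).
Nodal analysis, taking node 3 as the 0 V reference.
Source V1 fixes V_0 = 10 V.
KCL at each unknown node (sum of currents leaving = 0; resistances in Ω):
  Node 1: (V_1 - 10)/18000 + (V_1 - V_2)/270 + (V_1 - 0)/130 = 0
  Node 2: (V_2 - V_1)/270 + (V_2 - 0)/3300 = 0
Collecting terms (coefficients in siemens):
  0.01145·V_1 - 0.003704·V_2 = 0.0005556
  0.004007·V_2 - 0.003704·V_1 = 0
Determinant D = (0.01145)(0.004007) - (-0.003704)(-0.003704) = 0.00003217
V_1 = [(0.0005556)(0.004007) - (-0.003704)(0)]/D = 0.0692 V
V_2 = [(0.01145)(0) - (0.0005556)(-0.003704)]/D = 0.06397 V
V_th = V_2 - V_3 = 0.06397 - 0 = 0.06397 V
Step 2 — R_th: zero the source — replace V1 by a short circuit (node 3 merges into node 0) — and find the resistance seen between A (node 2) and B (node 0).
Reduce the network between node 2 (A) and node 0 (B) by series/parallel combination:
  Rp1 = R1 ‖ R3 (parallel, both between nodes 0 and 1) = 1/(1/18000 + 1/130) = 129.1 Ω
  Rs1 = R2 + Rp1 (series, joined only at node 1) = 270 + 129.1 = 399.1 Ω
  Rp2 = R4 ‖ Rs1 (parallel, both between nodes 0 and 2) = 1/(1/3300 + 1/399.1) = 356 Ω
R_th = 356 Ω
I_n = V_th/R_th = 0.06397/356 = 0.0001797 A, and R_n = R_th = 356 Ω

Final answer: I_n = 0.0001797 A, R_n = 356 Ω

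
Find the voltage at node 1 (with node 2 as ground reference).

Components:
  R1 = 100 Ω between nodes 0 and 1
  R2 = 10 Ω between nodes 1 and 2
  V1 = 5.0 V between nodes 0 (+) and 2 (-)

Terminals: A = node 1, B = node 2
Nodal analysis, taking node 2 as the 0 V reference.
Source V1 fixes V_0 = 5 V.
KCL at each unknown node (sum of currents leaving = 0; resistances in Ω):
  Node 1: (V_1 - 5)/100 + (V_1 - 0)/10 = 0
Collecting terms: 0.11 × V_1 = 0.05  =>  V_1 = 0.4545 V
The requested potential is V_1 = 0.4545 V.

Final answer: V_1 = 0.4545 V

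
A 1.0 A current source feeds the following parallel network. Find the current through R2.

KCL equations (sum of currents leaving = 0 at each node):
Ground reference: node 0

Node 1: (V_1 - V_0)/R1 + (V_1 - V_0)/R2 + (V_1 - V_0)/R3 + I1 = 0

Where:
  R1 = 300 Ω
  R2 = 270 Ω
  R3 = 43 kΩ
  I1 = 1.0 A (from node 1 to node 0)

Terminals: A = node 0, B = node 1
All resistors sit directly between nodes 0 and 1, so they are in parallel and share one voltage V; the full source current 1 A splits among them.
1/R_par = 1/300 + 1/270 + 1/43000 = 0.00706 S  =>  R_par = 141.6 Ω
V = I × R_par = 1 × 141.6 = 141.6 V
I_R2 = V/R2 = 141.6/270 = 0.5246 A

Final answer: 0.5246 A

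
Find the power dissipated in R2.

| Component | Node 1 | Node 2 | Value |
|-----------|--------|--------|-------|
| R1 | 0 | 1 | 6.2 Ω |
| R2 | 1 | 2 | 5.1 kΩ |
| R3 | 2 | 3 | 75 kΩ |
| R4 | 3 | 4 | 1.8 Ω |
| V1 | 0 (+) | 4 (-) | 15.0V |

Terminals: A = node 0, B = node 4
Nodal analysis, taking node 4 as the 0 V reference.
Source V1 fixes V_0 = 15 V.
KCL at each unknown node (sum of currents leaving = 0; resistances in Ω):
  Node 1: (V_1 - 15)/6.2 + (V_1 - V_2)/5100 = 0
  Node 2: (V_2 - V_1)/5100 + (V_2 - V_3)/75000 = 0
  Node 3: (V_3 - V_2)/75000 + (V_3 - 0)/1.8 = 0
Collecting terms (coefficients in siemens):
  0.1615·V_1 - 0.0001961·V_2 = 2.419
  0.0002094·V_2 - 0.0001961·V_1 - 0.00001333·V_3 = 0
  0.5556·V_3 - 0.00001333·V_2 = 0
Solving these 3 simultaneous equations (Gaussian elimination) gives:
  V_1 = 15 V, V_2 = 14.04 V, V_3 = 0.000337 V
I_R2 = (V_1 - V_2)/R2 = (15 - 14.04)/5100 = 0.0001872 A
P_R2 = I_R2² × R2 = (0.0001872)² × 5100 = 0.0001788 W

Final answer: 0.0001788 W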